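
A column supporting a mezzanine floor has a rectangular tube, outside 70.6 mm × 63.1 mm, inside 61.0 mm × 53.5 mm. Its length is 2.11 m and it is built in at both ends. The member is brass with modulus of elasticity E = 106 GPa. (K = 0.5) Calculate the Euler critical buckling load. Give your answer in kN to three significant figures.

P_cr ≈ 658 kN

Weak-axis I_min = (h_o·b_o³ − h_i·b_i³)/12 with b_o = 63.1, b_i = 53.50 mm (shorter outer/inner sides).
I_min = (70.6×63.1³ − 61.00×53.50³)/12 = 6.997×10^5 mm⁴
I = 6.997×10^5 mm⁴ = 6.997×10^-7 m⁴
Effective length L_e = K·L = 0.5 × 2.11 = 1.055 m
P_cr = π²EI / L_e² = π² × 106×10⁹ × 6.997×10^-7 / 1.055² = 6.577×10^5 N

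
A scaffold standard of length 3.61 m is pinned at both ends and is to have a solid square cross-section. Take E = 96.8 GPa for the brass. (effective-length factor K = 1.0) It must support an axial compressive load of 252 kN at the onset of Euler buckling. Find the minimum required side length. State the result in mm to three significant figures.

a ≈ 80.1 mm

L_e = K·L = 1 × 3.61 = 3.610 m
Required I = P_cr·L_e²/(π²E) = 2.520×10^5 × 3.610² / (π² × 9.68×10^10) = 3.437×10^-6 m⁴
I_req = 3.437×10^6 mm⁴
Solid square: I = a⁴/12  ⇒  a = (12I)^(1/4) = (12×3.437×10^6)^(1/4) = 80.1 mm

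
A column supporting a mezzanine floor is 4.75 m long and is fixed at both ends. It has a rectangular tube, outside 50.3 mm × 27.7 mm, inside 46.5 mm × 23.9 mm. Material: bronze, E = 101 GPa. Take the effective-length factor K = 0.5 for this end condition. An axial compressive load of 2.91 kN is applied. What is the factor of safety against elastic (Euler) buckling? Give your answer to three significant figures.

n ≈ 2.20

Weak-axis I_min = (h_o·b_o³ − h_i·b_i³)/12 with b_o = 27.7, b_i = 23.90 mm (shorter outer/inner sides).
I_min = (50.3×27.7³ − 46.50×23.90³)/12 = 3.619×10^4 mm⁴
I = 3.619×10^4 mm⁴ = 3.619×10^-8 m⁴
Effective length L_e = K·L = 0.5 × 4.75 = 2.375 m
P_cr = π²EI / L_e² = π² × 101×10⁹ × 3.619×10^-8 / 2.375² = 6.395×10^3 N
Factor of safety n = P_cr / P = 6.3953 / 2.91 = 2.20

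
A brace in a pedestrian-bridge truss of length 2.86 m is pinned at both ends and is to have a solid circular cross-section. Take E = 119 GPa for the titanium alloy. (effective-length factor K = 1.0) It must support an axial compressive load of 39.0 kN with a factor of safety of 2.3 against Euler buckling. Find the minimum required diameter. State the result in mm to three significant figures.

d ≈ 59.7 mm

Required P_cr = n·P = 2.3 × 39.0 = 89.70 kN
L_e = K·L = 1 × 2.86 = 2.860 m
Required I = P_cr·L_e²/(π²E) = 8.970×10^4 × 2.860² / (π² × 1.19×10^11) = 6.247×10^-7 m⁴
I_req = 6.247×10^5 mm⁴
Solid circle: I = πd⁴/64  ⇒  d = (64I/π)^(1/4) = (64×6.247×10^5/π)^(1/4) = 59.7 mm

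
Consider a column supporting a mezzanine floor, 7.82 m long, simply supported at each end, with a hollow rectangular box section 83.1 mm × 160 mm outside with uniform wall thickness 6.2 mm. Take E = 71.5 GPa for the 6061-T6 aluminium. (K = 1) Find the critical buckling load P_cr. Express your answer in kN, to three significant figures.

Inner dimensions: h_i = 160 − 2×6.2 = 147.6 mm, b_i = 83.1 − 2×6.2 = 70.70 mm
Weak-axis I_min = (h_o·b_o³ − h_i·b_i³)/12 with b_o = 83.1, b_i = 70.70 mm (shorter outer/inner sides).
I_min = (160×83.1³ − 147.6×70.70³)/12 = 3.305×10^6 mm⁴
I = 3.305×10^6 mm⁴ = 3.305×10^-6 m⁴
Effective length L_e = K·L = 1 × 7.82 = 7.820 m
P_cr = π²EI / L_e² = π² × 71.5×10⁹ × 3.305×10^-6 / 7.820² = 3.813×10^4 N

P_cr ≈ 38.1 kN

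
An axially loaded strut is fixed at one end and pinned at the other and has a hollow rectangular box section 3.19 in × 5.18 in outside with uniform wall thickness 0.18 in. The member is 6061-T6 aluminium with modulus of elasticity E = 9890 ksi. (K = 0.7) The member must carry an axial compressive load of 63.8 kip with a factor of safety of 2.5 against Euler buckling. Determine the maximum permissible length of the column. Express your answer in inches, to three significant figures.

Inner dimensions: h_i = 5.18 − 2×0.18 = 4.820 in, b_i = 3.19 − 2×0.18 = 2.830 in
Weak-axis I_min = (h_o·b_o³ − h_i·b_i³)/12 with b_o = 3.19, b_i = 2.830 in (shorter outer/inner sides).
I_min = (5.18×3.19³ − 4.820×2.830³)/12 = 4.909 in⁴
Required critical load P_cr = n·P = 2.5 × 63.8 = 159.5 kip = 1.595×10^5 lb
From P_cr = π²EI/(K·L)²:  L = (1/K)·√(π²EI/P_cr) = (1/0.7)·√(π²×9.89×10^6×4.909/1.595×10^5)
L = 78.3 in

L_max ≈ 78.3 in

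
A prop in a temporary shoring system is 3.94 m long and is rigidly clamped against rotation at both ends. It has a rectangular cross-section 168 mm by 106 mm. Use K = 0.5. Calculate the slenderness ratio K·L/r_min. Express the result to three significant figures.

Buckling occurs about the weak axis: I_min = h·b³/12 with b = 106 mm (the shorter side).
I_min = 168×106³/12 = 1.667×10^7 mm⁴
A = 1.781×10^4 mm²;  r_min = √(I/A) = √(1.667×10^7/1.781×10^4) = 30.60 mm
L_e = K·L = 0.5 × 3.94 m = 1.970 m = 1970.0 mm
λ = L_e / r_min = 1970.0 / 30.60 = 64.4

λ ≈ 64.4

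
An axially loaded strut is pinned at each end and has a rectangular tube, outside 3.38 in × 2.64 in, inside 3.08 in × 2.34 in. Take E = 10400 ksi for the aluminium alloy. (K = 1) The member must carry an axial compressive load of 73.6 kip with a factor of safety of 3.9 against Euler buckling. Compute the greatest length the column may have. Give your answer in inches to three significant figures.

L_max ≈ 26.0 in

Weak-axis I_min = (h_o·b_o³ − h_i·b_i³)/12 with b_o = 2.64, b_i = 2.340 in (shorter outer/inner sides).
I_min = (3.38×2.64³ − 3.080×2.340³)/12 = 1.894 in⁴
Required critical load P_cr = n·P = 3.9 × 73.6 = 287.0 kip = 2.870×10^5 lb
From P_cr = π²EI/(K·L)²:  L = (1/K)·√(π²EI/P_cr) = (1/1)·√(π²×1.04×10^7×1.894/2.870×10^5)
L = 26.0 in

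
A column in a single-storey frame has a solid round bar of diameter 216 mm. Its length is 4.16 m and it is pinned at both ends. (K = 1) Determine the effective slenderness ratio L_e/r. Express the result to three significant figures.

For a solid circle r = d/4 = 216/4 = 54.00 mm
L_e = K·L = 1 × 4.16 m = 4.160 m = 4160.0 mm
λ = L_e / r_min = 4160.0 / 54.00 = 77.0

λ ≈ 77.0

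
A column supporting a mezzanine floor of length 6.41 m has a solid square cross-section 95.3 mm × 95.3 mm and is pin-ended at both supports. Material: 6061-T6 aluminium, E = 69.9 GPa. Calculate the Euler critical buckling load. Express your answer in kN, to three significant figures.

P_cr ≈ 115 kN

I = a⁴/12 = 95.3⁴/12 = 6.874×10^6 mm⁴
I = 6.874×10^6 mm⁴ = 6.874×10^-6 m⁴
Effective length L_e = K·L = 1 × 6.41 = 6.410 m
P_cr = π²EI / L_e² = π² × 69.9×10⁹ × 6.874×10^-6 / 6.410² = 1.154×10^5 N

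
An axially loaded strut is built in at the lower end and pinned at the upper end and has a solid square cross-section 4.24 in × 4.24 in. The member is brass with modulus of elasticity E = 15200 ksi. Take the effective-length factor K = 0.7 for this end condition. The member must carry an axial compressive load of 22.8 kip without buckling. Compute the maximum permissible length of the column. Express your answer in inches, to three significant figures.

L_max ≈ 601 in

I = a⁴/12 = 4.24⁴/12 = 26.93 in⁴
At the buckling limit P_cr = P = 2.280×10^4 lb
From P_cr = π²EI/(K·L)²:  L = (1/K)·√(π²EI/P_cr) = (1/0.7)·√(π²×1.52×10^7×26.93/2.280×10^4)
L = 601 in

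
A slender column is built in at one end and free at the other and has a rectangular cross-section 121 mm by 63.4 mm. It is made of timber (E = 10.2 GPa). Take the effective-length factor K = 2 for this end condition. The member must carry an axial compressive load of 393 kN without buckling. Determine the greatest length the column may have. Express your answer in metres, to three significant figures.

L_max ≈ 0.406 m

Buckling occurs about the weak axis: I_min = h·b³/12 with b = 63.4 mm (the shorter side).
I_min = 121×63.4³/12 = 2.570×10^6 mm⁴
I = 2.570×10^-6 m⁴
At the buckling limit P_cr = P = 3.930×10^5 N
From P_cr = π²EI/(K·L)²:  L = (1/K)·√(π²EI/P_cr) = (1/2)·√(π²×1.02×10^10×2.570×10^-6/3.930×10^5)
L = 0.406 m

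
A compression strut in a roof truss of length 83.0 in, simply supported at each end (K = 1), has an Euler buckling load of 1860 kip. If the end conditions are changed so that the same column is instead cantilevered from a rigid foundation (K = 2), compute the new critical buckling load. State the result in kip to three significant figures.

P_cr ∝ 1/K², so P_cr,new = P_cr,old × (K_old/K_new)² = 1860 × (1/2)²
= 1860 × 0.2500 = 465 kip

P_cr ≈ 465 kip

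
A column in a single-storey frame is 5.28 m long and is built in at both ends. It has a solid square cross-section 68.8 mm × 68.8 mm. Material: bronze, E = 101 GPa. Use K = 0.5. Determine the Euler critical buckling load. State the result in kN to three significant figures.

P_cr ≈ 267 kN

I = a⁴/12 = 68.8⁴/12 = 1.867×10^6 mm⁴
I = 1.867×10^6 mm⁴ = 1.867×10^-6 m⁴
Effective length L_e = K·L = 0.5 × 5.28 = 2.640 m
P_cr = π²EI / L_e² = π² × 101×10⁹ × 1.867×10^-6 / 2.640² = 2.670×10^5 N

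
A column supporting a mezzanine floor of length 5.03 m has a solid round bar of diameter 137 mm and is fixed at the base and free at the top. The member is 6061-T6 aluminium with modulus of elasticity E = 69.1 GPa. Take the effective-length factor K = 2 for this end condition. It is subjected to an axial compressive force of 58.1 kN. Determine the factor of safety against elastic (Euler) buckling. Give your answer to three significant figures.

I = πd⁴/64 = π×137⁴/64 = 1.729×10^7 mm⁴
I = 1.729×10^7 mm⁴ = 1.729×10^-5 m⁴
Effective length L_e = K·L = 2 × 5.03 = 10.06 m
P_cr = π²EI / L_e² = π² × 69.1×10⁹ × 1.729×10^-5 / 10.06² = 1.165×10^5 N
Factor of safety n = P_cr / P = 116.53 / 58.1 = 2.01

n ≈ 2.01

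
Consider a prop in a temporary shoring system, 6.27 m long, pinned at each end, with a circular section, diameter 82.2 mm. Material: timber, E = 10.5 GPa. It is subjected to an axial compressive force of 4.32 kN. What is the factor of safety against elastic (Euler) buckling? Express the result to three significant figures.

n ≈ 1.37

I = πd⁴/64 = π×82.2⁴/64 = 2.241×10^6 mm⁴
I = 2.241×10^6 mm⁴ = 2.241×10^-6 m⁴
Effective length L_e = K·L = 1 × 6.27 = 6.270 m
P_cr = π²EI / L_e² = π² × 10.5×10⁹ × 2.241×10^-6 / 6.270² = 5.908×10^3 N
Factor of safety n = P_cr / P = 5.9076 / 4.32 = 1.37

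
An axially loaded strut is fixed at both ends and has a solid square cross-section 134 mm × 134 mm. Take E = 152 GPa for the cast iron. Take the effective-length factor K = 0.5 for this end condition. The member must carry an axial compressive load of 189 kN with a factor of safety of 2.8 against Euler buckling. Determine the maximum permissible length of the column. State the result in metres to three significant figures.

L_max ≈ 17.5 m

I = a⁴/12 = 134⁴/12 = 2.687×10^7 mm⁴
I = 2.687×10^-5 m⁴
Required critical load P_cr = n·P = 2.8 × 189 = 529.2 kN = 5.292×10^5 N
From P_cr = π²EI/(K·L)²:  L = (1/K)·√(π²EI/P_cr) = (1/0.5)·√(π²×1.52×10^11×2.687×10^-5/5.292×10^5)
L = 17.5 m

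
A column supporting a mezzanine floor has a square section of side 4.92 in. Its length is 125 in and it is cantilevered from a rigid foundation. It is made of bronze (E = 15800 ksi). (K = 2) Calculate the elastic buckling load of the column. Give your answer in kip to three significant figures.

I = a⁴/12 = 4.92⁴/12 = 48.83 in⁴
Effective length L_e = K·L = 2 × 125 = 250.0 in
P_cr = π²EI / L_e² = π² × 15800×10³ × 48.83 / 250.0² = 1.218×10^5 lb

P_cr ≈ 122 kip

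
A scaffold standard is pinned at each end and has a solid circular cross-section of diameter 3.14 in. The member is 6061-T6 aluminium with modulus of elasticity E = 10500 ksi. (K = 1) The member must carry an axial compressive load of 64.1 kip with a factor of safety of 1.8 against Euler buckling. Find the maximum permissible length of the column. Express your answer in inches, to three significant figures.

L_max ≈ 65.5 in

I = πd⁴/64 = π×3.14⁴/64 = 4.772 in⁴
Required critical load P_cr = n·P = 1.8 × 64.1 = 115.4 kip = 1.154×10^5 lb
From P_cr = π²EI/(K·L)²:  L = (1/K)·√(π²EI/P_cr) = (1/1)·√(π²×1.05×10^7×4.772/1.154×10^5)
L = 65.5 in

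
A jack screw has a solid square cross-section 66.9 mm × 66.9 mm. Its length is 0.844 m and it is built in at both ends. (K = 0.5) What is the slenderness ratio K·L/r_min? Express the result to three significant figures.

λ ≈ 21.9

I = a⁴/12 = 66.9⁴/12 = 1.669×10^6 mm⁴
A = 4.476×10^3 mm²;  r_min = √(I/A) = √(1.669×10^6/4.476×10^3) = 19.31 mm
L_e = K·L = 0.5 × 0.844 m = 0.4220 m = 422.00 mm
λ = L_e / r_min = 422.00 / 19.31 = 21.9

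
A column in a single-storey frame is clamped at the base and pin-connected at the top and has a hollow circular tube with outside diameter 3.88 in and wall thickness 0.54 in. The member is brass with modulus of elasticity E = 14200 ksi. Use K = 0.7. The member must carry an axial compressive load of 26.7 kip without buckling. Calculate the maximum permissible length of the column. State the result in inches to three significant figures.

Inner diameter d_i = 3.88 − 2×0.54 = 2.800 in
I = π(d_o⁴ − d_i⁴)/64 = π(3.88⁴ − 2.800⁴)/64 = 8.108 in⁴
At the buckling limit P_cr = P = 2.670×10^4 lb
From P_cr = π²EI/(K·L)²:  L = (1/K)·√(π²EI/P_cr) = (1/0.7)·√(π²×1.42×10^7×8.108/2.670×10^4)
L = 295 in

L_max ≈ 295 in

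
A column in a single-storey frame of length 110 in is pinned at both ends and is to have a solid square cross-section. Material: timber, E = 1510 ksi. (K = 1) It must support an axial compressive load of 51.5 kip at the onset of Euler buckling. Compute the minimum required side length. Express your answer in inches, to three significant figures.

a ≈ 4.73 in

L_e = K·L = 1 × 110 = 110.0 in
Required I = P_cr·L_e²/(π²E) = 5.150×10^4 × 110.0² / (π² × 1.51×10^6) = 41.81 in⁴
Solid square: I = a⁴/12  ⇒  a = (12I)^(1/4) = (12×41.81)^(1/4) = 4.73 in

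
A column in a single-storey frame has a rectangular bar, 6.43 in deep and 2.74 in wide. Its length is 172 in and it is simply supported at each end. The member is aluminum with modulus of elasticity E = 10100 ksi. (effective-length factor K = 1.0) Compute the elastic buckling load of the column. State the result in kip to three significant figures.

P_cr ≈ 37.1 kip

Buckling occurs about the weak axis: I_min = h·b³/12 with b = 2.74 in (the shorter side).
I_min = 6.43×2.74³/12 = 11.02 in⁴
Effective length L_e = K·L = 1 × 172 = 172.0 in
P_cr = π²EI / L_e² = π² × 10100×10³ × 11.02 / 172.0² = 3.714×10^4 lb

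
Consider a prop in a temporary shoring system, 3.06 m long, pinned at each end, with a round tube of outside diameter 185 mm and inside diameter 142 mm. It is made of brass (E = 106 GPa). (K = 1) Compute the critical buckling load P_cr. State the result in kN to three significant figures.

d_o = 185 mm, d_i = 142 mm
I = π(d_o⁴ − d_i⁴)/64 = π(185⁴ − 142.0⁴)/64 = 3.754×10^7 mm⁴
I = 3.754×10^7 mm⁴ = 3.754×10^-5 m⁴
Effective length L_e = K·L = 1 × 3.06 = 3.060 m
P_cr = π²EI / L_e² = π² × 106×10⁹ × 3.754×10^-5 / 3.060² = 4.194×10^6 N

P_cr ≈ 4190 kN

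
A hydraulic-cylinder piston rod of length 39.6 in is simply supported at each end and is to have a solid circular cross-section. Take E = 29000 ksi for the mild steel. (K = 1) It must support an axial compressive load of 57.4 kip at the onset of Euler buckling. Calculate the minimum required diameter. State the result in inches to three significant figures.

d ≈ 1.59 in

L_e = K·L = 1 × 39.6 = 39.60 in
Required I = P_cr·L_e²/(π²E) = 5.740×10^4 × 39.60² / (π² × 2.90×10^7) = 0.3145 in⁴
Solid circle: I = πd⁴/64  ⇒  d = (64I/π)^(1/4) = (64×0.3145/π)^(1/4) = 1.59 in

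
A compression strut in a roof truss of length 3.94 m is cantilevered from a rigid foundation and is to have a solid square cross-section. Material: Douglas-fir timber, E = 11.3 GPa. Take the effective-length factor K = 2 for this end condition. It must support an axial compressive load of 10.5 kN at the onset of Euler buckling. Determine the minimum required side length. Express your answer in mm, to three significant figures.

a ≈ 91.5 mm

L_e = K·L = 2 × 3.94 = 7.880 m
Required I = P_cr·L_e²/(π²E) = 1.050×10^4 × 7.880² / (π² × 1.13×10^10) = 5.846×10^-6 m⁴
I_req = 5.846×10^6 mm⁴
Solid square: I = a⁴/12  ⇒  a = (12I)^(1/4) = (12×5.846×10^6)^(1/4) = 91.5 mm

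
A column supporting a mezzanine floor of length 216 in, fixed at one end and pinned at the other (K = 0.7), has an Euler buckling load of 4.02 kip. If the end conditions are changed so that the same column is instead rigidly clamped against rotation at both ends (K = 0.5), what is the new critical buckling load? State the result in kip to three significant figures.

P_cr ∝ 1/K², so P_cr,new = P_cr,old × (K_old/K_new)² = 4.02 × (0.7/0.5)²
= 4.02 × 1.960 = 7.88 kip

P_cr ≈ 7.88 kip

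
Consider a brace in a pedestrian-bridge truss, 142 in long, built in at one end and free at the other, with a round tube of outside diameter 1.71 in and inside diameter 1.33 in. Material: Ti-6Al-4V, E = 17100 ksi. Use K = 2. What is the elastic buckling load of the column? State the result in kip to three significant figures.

P_cr ≈ 0.557 kip

d_o = 1.71 in, d_i = 1.33 in
I = π(d_o⁴ − d_i⁴)/64 = π(1.71⁴ − 1.330⁴)/64 = 0.2661 in⁴
Effective length L_e = K·L = 2 × 142 = 284.0 in
P_cr = π²EI / L_e² = π² × 17100×10³ × 0.2661 / 284.0² = 556.8 lb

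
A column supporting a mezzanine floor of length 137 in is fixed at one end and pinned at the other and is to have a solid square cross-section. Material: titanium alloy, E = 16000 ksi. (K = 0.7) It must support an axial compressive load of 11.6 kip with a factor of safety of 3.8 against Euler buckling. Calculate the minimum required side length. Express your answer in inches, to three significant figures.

Required P_cr = n·P = 3.8 × 11.6 = 44.08 kip
L_e = K·L = 0.7 × 137 = 95.90 in
Required I = P_cr·L_e²/(π²E) = 4.408×10^4 × 95.90² / (π² × 1.60×10^7) = 2.567 in⁴
Solid square: I = a⁴/12  ⇒  a = (12I)^(1/4) = (12×2.567)^(1/4) = 2.36 in

a ≈ 2.36 in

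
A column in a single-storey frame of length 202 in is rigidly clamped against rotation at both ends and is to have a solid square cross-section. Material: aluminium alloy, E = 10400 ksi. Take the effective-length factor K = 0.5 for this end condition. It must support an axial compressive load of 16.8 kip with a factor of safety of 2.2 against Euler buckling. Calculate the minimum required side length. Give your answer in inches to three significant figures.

a ≈ 2.58 in

Required P_cr = n·P = 2.2 × 16.8 = 36.96 kip
L_e = K·L = 0.5 × 202 = 101.0 in
Required I = P_cr·L_e²/(π²E) = 3.696×10^4 × 101.0² / (π² × 1.04×10^7) = 3.673 in⁴
Solid square: I = a⁴/12  ⇒  a = (12I)^(1/4) = (12×3.673)^(1/4) = 2.58 in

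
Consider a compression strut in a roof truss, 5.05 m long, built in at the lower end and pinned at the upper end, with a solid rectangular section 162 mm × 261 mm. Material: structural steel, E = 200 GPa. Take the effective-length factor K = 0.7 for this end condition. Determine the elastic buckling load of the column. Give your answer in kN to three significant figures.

P_cr ≈ 14600 kN

Buckling occurs about the weak axis: I_min = h·b³/12 with b = 162 mm (the shorter side).
I_min = 261×162³/12 = 9.247×10^7 mm⁴
I = 9.247×10^7 mm⁴ = 9.247×10^-5 m⁴
Effective length L_e = K·L = 0.7 × 5.05 = 3.535 m
P_cr = π²EI / L_e² = π² × 200×10⁹ × 9.247×10^-5 / 3.535² = 1.461×10^7 N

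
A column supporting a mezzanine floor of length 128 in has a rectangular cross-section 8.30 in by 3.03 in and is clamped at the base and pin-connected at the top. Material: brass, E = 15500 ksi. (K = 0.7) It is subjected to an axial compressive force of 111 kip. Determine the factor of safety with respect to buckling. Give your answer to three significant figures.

Buckling occurs about the weak axis: I_min = h·b³/12 with b = 3.03 in (the shorter side).
I_min = 8.30×3.03³/12 = 19.24 in⁴
Effective length L_e = K·L = 0.7 × 128 = 89.60 in
P_cr = π²EI / L_e² = π² × 15500×10³ × 19.24 / 89.60² = 3.666×10^5 lb
Factor of safety n = P_cr / P = 366.64 / 111 = 3.30

n ≈ 3.30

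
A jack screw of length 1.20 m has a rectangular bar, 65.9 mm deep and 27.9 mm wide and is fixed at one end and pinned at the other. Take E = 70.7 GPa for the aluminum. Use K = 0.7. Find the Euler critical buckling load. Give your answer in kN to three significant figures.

Buckling occurs about the weak axis: I_min = h·b³/12 with b = 27.9 mm (the shorter side).
I_min = 65.9×27.9³/12 = 1.193×10^5 mm⁴
I = 1.193×10^5 mm⁴ = 1.193×10^-7 m⁴
Effective length L_e = K·L = 0.7 × 1.20 = 0.8400 m
P_cr = π²EI / L_e² = π² × 70.7×10⁹ × 1.193×10^-7 / 0.8400² = 1.179×10^5 N

P_cr ≈ 118 kN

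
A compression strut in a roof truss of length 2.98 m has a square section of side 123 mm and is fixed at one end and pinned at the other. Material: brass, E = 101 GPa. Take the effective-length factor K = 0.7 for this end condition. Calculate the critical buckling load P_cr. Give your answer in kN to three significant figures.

I = a⁴/12 = 123⁴/12 = 1.907×10^7 mm⁴
I = 1.907×10^7 mm⁴ = 1.907×10^-5 m⁴
Effective length L_e = K·L = 0.7 × 2.98 = 2.086 m
P_cr = π²EI / L_e² = π² × 101×10⁹ × 1.907×10^-5 / 2.086² = 4.369×10^6 N

P_cr ≈ 4370 kN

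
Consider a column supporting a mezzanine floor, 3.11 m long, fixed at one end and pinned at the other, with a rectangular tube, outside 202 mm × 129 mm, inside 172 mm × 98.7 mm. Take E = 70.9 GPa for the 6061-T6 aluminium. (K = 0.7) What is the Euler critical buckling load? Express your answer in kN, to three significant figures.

P_cr ≈ 3300 kN

Weak-axis I_min = (h_o·b_o³ − h_i·b_i³)/12 with b_o = 129, b_i = 98.70 mm (shorter outer/inner sides).
I_min = (202×129³ − 172.0×98.70³)/12 = 2.235×10^7 mm⁴
I = 2.235×10^7 mm⁴ = 2.235×10^-5 m⁴
Effective length L_e = K·L = 0.7 × 3.11 = 2.177 m
P_cr = π²EI / L_e² = π² × 70.9×10⁹ × 2.235×10^-5 / 2.177² = 3.301×10^6 N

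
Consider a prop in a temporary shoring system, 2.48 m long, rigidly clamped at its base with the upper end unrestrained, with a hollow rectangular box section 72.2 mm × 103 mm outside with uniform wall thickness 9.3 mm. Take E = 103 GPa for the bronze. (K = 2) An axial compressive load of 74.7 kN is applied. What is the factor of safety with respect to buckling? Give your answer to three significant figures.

Inner dimensions: h_i = 103 − 2×9.3 = 84.40 mm, b_i = 72.2 − 2×9.3 = 53.60 mm
Weak-axis I_min = (h_o·b_o³ − h_i·b_i³)/12 with b_o = 72.2, b_i = 53.60 mm (shorter outer/inner sides).
I_min = (103×72.2³ − 84.40×53.60³)/12 = 2.147×10^6 mm⁴
I = 2.147×10^6 mm⁴ = 2.147×10^-6 m⁴
Effective length L_e = K·L = 2 × 2.48 = 4.960 m
P_cr = π²EI / L_e² = π² × 103×10⁹ × 2.147×10^-6 / 4.960² = 8.873×10^4 N
Factor of safety n = P_cr / P = 88.734 / 74.7 = 1.19

n ≈ 1.19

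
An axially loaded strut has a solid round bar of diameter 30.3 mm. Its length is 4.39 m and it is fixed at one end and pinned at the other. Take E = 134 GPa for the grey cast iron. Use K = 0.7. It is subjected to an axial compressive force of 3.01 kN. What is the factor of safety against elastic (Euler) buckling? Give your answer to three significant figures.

I = πd⁴/64 = π×30.3⁴/64 = 4.138×10^4 mm⁴
I = 4.138×10^4 mm⁴ = 4.138×10^-8 m⁴
Effective length L_e = K·L = 0.7 × 4.39 = 3.073 m
P_cr = π²EI / L_e² = π² × 134×10⁹ × 4.138×10^-8 / 3.073² = 5.795×10^3 N
Factor of safety n = P_cr / P = 5.7946 / 3.01 = 1.93

n ≈ 1.93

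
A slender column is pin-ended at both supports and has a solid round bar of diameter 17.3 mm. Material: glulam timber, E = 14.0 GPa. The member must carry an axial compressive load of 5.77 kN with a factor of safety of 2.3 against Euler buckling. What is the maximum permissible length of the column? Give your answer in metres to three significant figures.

I = πd⁴/64 = π×17.3⁴/64 = 4.397×10^3 mm⁴
I = 4.397×10^-9 m⁴
Required critical load P_cr = n·P = 2.3 × 5.77 = 13.27 kN = 1.327×10^4 N
From P_cr = π²EI/(K·L)²:  L = (1/K)·√(π²EI/P_cr) = (1/1)·√(π²×1.40×10^10×4.397×10^-9/1.327×10^4)
L = 0.214 m

L_max ≈ 0.214 m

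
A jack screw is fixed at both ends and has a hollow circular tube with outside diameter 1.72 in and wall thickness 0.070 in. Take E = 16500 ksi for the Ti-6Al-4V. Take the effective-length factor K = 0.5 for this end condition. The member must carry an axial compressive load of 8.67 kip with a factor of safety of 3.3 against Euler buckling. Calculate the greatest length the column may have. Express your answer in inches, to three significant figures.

L_max ≈ 53.1 in

Inner diameter d_i = 1.72 − 2×0.070 = 1.580 in
I = π(d_o⁴ − d_i⁴)/64 = π(1.72⁴ − 1.580⁴)/64 = 0.1237 in⁴
Required critical load P_cr = n·P = 3.3 × 8.67 = 28.61 kip = 2.861×10^4 lb
From P_cr = π²EI/(K·L)²:  L = (1/K)·√(π²EI/P_cr) = (1/0.5)·√(π²×1.65×10^7×0.1237/2.861×10^4)
L = 53.1 in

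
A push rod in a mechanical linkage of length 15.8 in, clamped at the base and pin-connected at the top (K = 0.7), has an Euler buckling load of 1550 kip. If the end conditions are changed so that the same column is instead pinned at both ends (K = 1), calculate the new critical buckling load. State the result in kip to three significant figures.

P_cr ∝ 1/K², so P_cr,new = P_cr,old × (K_old/K_new)² = 1550 × (0.7/1)²
= 1550 × 0.4900 = 759 kip

P_cr ≈ 759 kip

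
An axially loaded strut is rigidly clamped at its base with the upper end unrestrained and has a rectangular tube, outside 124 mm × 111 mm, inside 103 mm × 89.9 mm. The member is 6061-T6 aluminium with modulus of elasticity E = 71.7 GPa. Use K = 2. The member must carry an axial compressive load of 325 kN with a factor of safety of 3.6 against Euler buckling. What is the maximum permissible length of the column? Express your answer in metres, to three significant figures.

L_max ≈ 1.09 m

Weak-axis I_min = (h_o·b_o³ − h_i·b_i³)/12 with b_o = 111, b_i = 89.90 mm (shorter outer/inner sides).
I_min = (124×111³ − 103.0×89.90³)/12 = 7.896×10^6 mm⁴
I = 7.896×10^-6 m⁴
Required critical load P_cr = n·P = 3.6 × 325 = 1170 kN = 1.170×10^6 N
From P_cr = π²EI/(K·L)²:  L = (1/K)·√(π²EI/P_cr) = (1/2)·√(π²×7.17×10^10×7.896×10^-6/1.170×10^6)
L = 1.09 m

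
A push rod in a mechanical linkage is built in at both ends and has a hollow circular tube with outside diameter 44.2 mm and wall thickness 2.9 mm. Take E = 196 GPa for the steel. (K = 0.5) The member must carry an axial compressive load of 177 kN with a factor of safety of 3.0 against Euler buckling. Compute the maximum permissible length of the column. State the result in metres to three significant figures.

L_max ≈ 1.08 m

Inner diameter d_i = 44.2 − 2×2.9 = 38.40 mm
I = π(d_o⁴ − d_i⁴)/64 = π(44.2⁴ − 38.40⁴)/64 = 8.062×10^4 mm⁴
I = 8.062×10^-8 m⁴
Required critical load P_cr = n·P = 3.0 × 177 = 531.0 kN = 5.310×10^5 N
From P_cr = π²EI/(K·L)²:  L = (1/K)·√(π²EI/P_cr) = (1/0.5)·√(π²×1.96×10^11×8.062×10^-8/5.310×10^5)
L = 1.08 m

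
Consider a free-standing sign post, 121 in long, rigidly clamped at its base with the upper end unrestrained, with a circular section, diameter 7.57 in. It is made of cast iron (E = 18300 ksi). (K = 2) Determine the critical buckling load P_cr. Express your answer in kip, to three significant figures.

I = πd⁴/64 = π×7.57⁴/64 = 161.2 in⁴
Effective length L_e = K·L = 2 × 121 = 242.0 in
P_cr = π²EI / L_e² = π² × 18300×10³ × 161.2 / 242.0² = 4.971×10^5 lb

P_cr ≈ 497 kip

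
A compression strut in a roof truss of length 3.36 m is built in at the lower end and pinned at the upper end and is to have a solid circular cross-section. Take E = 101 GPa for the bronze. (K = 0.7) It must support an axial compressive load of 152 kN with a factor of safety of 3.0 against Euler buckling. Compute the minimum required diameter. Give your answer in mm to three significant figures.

Required P_cr = n·P = 3.0 × 152 = 456.0 kN
L_e = K·L = 0.7 × 3.36 = 2.352 m
Required I = P_cr·L_e²/(π²E) = 4.560×10^5 × 2.352² / (π² × 1.01×10^11) = 2.531×10^-6 m⁴
I_req = 2.531×10^6 mm⁴
Solid circle: I = πd⁴/64  ⇒  d = (64I/π)^(1/4) = (64×2.531×10^6/π)^(1/4) = 84.7 mm

d ≈ 84.7 mm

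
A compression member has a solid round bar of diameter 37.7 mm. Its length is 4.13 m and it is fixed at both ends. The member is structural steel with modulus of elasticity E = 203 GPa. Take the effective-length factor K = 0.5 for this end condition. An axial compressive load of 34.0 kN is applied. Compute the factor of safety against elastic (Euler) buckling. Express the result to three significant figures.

n ≈ 1.37

I = πd⁴/64 = π×37.7⁴/64 = 9.916×10^4 mm⁴
I = 9.916×10^4 mm⁴ = 9.916×10^-8 m⁴
Effective length L_e = K·L = 0.5 × 4.13 = 2.065 m
P_cr = π²EI / L_e² = π² × 203×10⁹ × 9.916×10^-8 / 2.065² = 4.659×10^4 N
Factor of safety n = P_cr / P = 46.590 / 34.0 = 1.37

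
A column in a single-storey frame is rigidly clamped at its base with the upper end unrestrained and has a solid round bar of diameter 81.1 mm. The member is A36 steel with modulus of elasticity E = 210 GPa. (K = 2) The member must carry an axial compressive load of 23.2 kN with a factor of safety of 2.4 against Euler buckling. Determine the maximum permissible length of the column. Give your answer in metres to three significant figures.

L_max ≈ 4.45 m

I = πd⁴/64 = π×81.1⁴/64 = 2.124×10^6 mm⁴
I = 2.124×10^-6 m⁴
Required critical load P_cr = n·P = 2.4 × 23.2 = 55.68 kN = 5.568×10^4 N
From P_cr = π²EI/(K·L)²:  L = (1/K)·√(π²EI/P_cr) = (1/2)·√(π²×2.10×10^11×2.124×10^-6/5.568×10^4)
L = 4.45 m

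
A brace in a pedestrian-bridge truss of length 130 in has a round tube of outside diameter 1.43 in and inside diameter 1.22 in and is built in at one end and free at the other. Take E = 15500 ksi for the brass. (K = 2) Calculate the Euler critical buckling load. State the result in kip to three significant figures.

d_o = 1.43 in, d_i = 1.22 in
I = π(d_o⁴ − d_i⁴)/64 = π(1.43⁴ − 1.220⁴)/64 = 9.652×10^-2 in⁴
Effective length L_e = K·L = 2 × 130 = 260.0 in
P_cr = π²EI / L_e² = π² × 15500×10³ × 9.652×10^-2 / 260.0² = 218.4 lb

P_cr ≈ 0.218 kip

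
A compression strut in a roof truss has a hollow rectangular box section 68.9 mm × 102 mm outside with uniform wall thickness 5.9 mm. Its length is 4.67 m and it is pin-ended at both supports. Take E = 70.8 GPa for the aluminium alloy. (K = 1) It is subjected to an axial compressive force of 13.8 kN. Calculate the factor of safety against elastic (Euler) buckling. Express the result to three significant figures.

n ≈ 3.21

Inner dimensions: h_i = 102 − 2×5.9 = 90.20 mm, b_i = 68.9 − 2×5.9 = 57.10 mm
Weak-axis I_min = (h_o·b_o³ − h_i·b_i³)/12 with b_o = 68.9, b_i = 57.10 mm (shorter outer/inner sides).
I_min = (102×68.9³ − 90.20×57.10³)/12 = 1.381×10^6 mm⁴
I = 1.381×10^6 mm⁴ = 1.381×10^-6 m⁴
Effective length L_e = K·L = 1 × 4.67 = 4.670 m
P_cr = π²EI / L_e² = π² × 70.8×10⁹ × 1.381×10^-6 / 4.670² = 4.424×10^4 N
Factor of safety n = P_cr / P = 44.242 / 13.8 = 3.21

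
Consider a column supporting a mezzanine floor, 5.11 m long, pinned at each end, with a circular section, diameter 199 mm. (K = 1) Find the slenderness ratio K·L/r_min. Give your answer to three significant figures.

I = πd⁴/64 = π×199⁴/64 = 7.698×10^7 mm⁴
A = 3.110×10^4 mm²;  r_min = √(I/A) = √(7.698×10^7/3.110×10^4) = 49.75 mm
L_e = K·L = 1 × 5.11 m = 5.110 m = 5110.0 mm
λ = L_e / r_min = 5110.0 / 49.75 = 103

λ ≈ 103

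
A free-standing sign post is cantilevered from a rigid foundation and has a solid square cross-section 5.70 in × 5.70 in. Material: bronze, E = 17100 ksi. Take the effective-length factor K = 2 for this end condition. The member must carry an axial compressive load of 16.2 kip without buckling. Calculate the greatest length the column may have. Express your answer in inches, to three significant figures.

L_max ≈ 479 in

I = a⁴/12 = 5.70⁴/12 = 87.97 in⁴
At the buckling limit P_cr = P = 1.620×10^4 lb
From P_cr = π²EI/(K·L)²:  L = (1/K)·√(π²EI/P_cr) = (1/2)·√(π²×1.71×10^7×87.97/1.620×10^4)
L = 479 in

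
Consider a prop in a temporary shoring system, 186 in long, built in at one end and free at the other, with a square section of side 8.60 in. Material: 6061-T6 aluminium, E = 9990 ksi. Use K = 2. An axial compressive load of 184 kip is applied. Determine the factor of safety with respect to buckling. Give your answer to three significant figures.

n ≈ 1.77

I = a⁴/12 = 8.60⁴/12 = 455.8 in⁴
Effective length L_e = K·L = 2 × 186 = 372.0 in
P_cr = π²EI / L_e² = π² × 9990×10³ × 455.8 / 372.0² = 3.248×10^5 lb
Factor of safety n = P_cr / P = 324.78 / 184 = 1.77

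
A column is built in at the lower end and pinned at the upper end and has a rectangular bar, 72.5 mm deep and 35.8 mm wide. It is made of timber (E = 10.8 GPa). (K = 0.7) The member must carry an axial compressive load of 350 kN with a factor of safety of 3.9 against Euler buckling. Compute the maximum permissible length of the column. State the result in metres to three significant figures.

L_max ≈ 0.210 m

Buckling occurs about the weak axis: I_min = h·b³/12 with b = 35.8 mm (the shorter side).
I_min = 72.5×35.8³/12 = 2.772×10^5 mm⁴
I = 2.772×10^-7 m⁴
Required critical load P_cr = n·P = 3.9 × 350 = 1365 kN = 1.365×10^6 N
From P_cr = π²EI/(K·L)²:  L = (1/K)·√(π²EI/P_cr) = (1/0.7)·√(π²×1.08×10^10×2.772×10^-7/1.365×10^6)
L = 0.210 m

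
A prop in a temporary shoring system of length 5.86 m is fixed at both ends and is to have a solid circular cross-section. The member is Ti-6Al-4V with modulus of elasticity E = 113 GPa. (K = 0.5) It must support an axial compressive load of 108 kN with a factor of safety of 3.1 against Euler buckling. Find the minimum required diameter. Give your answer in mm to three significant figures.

d ≈ 85.1 mm

Required P_cr = n·P = 3.1 × 108 = 334.8 kN
L_e = K·L = 0.5 × 5.86 = 2.930 m
Required I = P_cr·L_e²/(π²E) = 3.348×10^5 × 2.930² / (π² × 1.13×10^11) = 2.577×10^-6 m⁴
I_req = 2.577×10^6 mm⁴
Solid circle: I = πd⁴/64  ⇒  d = (64I/π)^(1/4) = (64×2.577×10^6/π)^(1/4) = 85.1 mm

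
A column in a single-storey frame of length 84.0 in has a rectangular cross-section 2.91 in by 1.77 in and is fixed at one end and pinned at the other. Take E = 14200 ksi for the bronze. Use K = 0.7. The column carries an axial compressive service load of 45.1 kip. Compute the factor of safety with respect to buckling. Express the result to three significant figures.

n ≈ 1.21

Buckling occurs about the weak axis: I_min = h·b³/12 with b = 1.77 in (the shorter side).
I_min = 2.91×1.77³/12 = 1.345 in⁴
Effective length L_e = K·L = 0.7 × 84.0 = 58.80 in
P_cr = π²EI / L_e² = π² × 14200×10³ × 1.345 / 58.80² = 5.451×10^4 lb
Factor of safety n = P_cr / P = 54.509 / 45.1 = 1.21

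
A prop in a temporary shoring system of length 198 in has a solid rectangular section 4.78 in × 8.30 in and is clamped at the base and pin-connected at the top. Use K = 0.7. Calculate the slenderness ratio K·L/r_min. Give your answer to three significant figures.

For a rectangle r_min = b/√12 = 4.78/√12 = 1.380 in
L_e = K·L = 0.7 × 198 = 138.6 in
λ = L_e / r_min = 138.60 / 1.380 = 100

λ ≈ 100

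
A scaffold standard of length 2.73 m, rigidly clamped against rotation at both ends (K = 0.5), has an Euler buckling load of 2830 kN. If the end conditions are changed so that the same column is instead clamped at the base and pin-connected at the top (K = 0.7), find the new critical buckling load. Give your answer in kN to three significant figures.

P_cr ∝ 1/K², so P_cr,new = P_cr,old × (K_old/K_new)² = 2830 × (0.5/0.7)²
= 2830 × 0.5102 = 1440 kN

P_cr ≈ 1440 kN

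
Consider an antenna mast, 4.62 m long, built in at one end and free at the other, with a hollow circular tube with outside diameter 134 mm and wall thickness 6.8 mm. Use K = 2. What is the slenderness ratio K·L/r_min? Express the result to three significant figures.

λ ≈ 205

Inner diameter d_i = 134 − 2×6.8 = 120.4 mm
I = π(d_o⁴ − d_i⁴)/64 = π(134⁴ − 120.4⁴)/64 = 5.511×10^6 mm⁴
A = 2.717×10^3 mm²;  r_min = √(I/A) = √(5.511×10^6/2.717×10^3) = 45.04 mm
L_e = K·L = 2 × 4.62 m = 9.240 m = 9240.0 mm
λ = L_e / r_min = 9240.0 / 45.04 = 205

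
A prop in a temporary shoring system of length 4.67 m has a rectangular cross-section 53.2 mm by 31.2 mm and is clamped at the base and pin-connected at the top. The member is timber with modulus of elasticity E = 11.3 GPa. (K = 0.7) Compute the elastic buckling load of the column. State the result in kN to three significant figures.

Buckling occurs about the weak axis: I_min = h·b³/12 with b = 31.2 mm (the shorter side).
I_min = 53.2×31.2³/12 = 1.346×10^5 mm⁴
I = 1.346×10^5 mm⁴ = 1.346×10^-7 m⁴
Effective length L_e = K·L = 0.7 × 4.67 = 3.269 m
P_cr = π²EI / L_e² = π² × 11.3×10⁹ × 1.346×10^-7 / 3.269² = 1.405×10^3 N

P_cr ≈ 1.41 kN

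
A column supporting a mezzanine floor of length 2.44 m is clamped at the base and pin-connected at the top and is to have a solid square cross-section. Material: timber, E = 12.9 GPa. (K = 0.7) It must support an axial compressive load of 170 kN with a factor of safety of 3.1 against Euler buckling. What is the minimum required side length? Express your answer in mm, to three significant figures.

a ≈ 110 mm

Required P_cr = n·P = 3.1 × 170 = 527.0 kN
L_e = K·L = 0.7 × 2.44 = 1.708 m
Required I = P_cr·L_e²/(π²E) = 5.270×10^5 × 1.708² / (π² × 1.29×10^10) = 1.208×10^-5 m⁴
I_req = 1.208×10^7 mm⁴
Solid square: I = a⁴/12  ⇒  a = (12I)^(1/4) = (12×1.208×10^7)^(1/4) = 110 mm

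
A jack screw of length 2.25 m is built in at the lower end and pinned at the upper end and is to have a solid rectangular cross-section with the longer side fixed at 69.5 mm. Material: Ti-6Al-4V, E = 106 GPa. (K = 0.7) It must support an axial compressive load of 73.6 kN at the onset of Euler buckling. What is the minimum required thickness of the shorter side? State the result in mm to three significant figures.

L_e = K·L = 0.7 × 2.25 = 1.575 m
Required I = P_cr·L_e²/(π²E) = 7.360×10^4 × 1.575² / (π² × 1.06×10^11) = 1.745×10^-7 m⁴
I_req = 1.745×10^5 mm⁴
Rectangle, weak axis: I_min = h·b³/12 with h = 69.5 mm fixed  ⇒  b = (12I/h)^(1/3) = 31.1 mm

b ≈ 31.1 mm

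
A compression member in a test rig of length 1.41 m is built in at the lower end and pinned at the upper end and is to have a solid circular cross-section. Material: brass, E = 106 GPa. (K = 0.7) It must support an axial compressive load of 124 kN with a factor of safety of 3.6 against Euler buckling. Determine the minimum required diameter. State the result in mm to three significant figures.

d ≈ 53.9 mm

Required P_cr = n·P = 3.6 × 124 = 446.4 kN
L_e = K·L = 0.7 × 1.41 = 0.9870 m
Required I = P_cr·L_e²/(π²E) = 4.464×10^5 × 0.9870² / (π² × 1.06×10^11) = 4.157×10^-7 m⁴
I_req = 4.157×10^5 mm⁴
Solid circle: I = πd⁴/64  ⇒  d = (64I/π)^(1/4) = (64×4.157×10^5/π)^(1/4) = 53.9 mm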